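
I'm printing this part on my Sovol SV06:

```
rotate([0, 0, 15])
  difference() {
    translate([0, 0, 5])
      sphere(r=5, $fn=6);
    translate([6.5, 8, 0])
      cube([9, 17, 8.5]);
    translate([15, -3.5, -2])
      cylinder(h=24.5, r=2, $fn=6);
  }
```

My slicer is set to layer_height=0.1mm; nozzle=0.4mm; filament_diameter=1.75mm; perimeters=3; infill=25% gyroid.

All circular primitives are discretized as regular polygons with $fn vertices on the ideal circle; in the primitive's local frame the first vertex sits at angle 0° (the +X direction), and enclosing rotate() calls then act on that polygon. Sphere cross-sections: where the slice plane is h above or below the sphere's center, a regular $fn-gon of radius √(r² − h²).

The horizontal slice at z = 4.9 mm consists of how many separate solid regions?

At z = 4.9 mm: the r=5 sphere slices to a regular 6-gon of circumradius 4.999 (√(r²−h²) with h=0.1 from center); the cube at (6.5, 8) (footprint 9×17) is included at this height; the cylinder at (15, -3.5): section is a regular 6-gon, circumradius r=2; After the difference (first − rest): starting from the r=5 sphere, the 9×17 cube at (6.5, 8) misses the remaining region (no effect); the r=2 cylinder at (15, -3.5) misses the remaining region (no effect) — 1 connected region; (whole slice rotated 15° about Z — lengths, areas and connectivity unchanged). The result has 1 disconnected region.

1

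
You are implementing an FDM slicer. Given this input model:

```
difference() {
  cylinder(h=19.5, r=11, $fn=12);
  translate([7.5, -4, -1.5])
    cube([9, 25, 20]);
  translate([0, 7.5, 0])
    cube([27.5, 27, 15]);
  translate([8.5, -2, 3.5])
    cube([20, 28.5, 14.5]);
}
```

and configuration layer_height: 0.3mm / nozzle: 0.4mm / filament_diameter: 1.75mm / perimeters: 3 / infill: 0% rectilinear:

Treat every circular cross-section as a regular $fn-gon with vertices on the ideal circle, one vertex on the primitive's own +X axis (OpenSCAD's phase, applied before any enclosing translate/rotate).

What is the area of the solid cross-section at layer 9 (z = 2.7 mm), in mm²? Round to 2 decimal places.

316.64 mm²

At z = 2.7 mm: the cylinder: section is a regular 12-gon, circumradius r=11 (area = (12/2)·11.000²·sin(360°/12) = 363.00 mm²); the cube at (7.5, -4) is present — its section is the full 9×25 rectangle (area 225.00 mm²); the 27.5×27 cube at (0, 7.5) contributes its full rectangle (area 742.50 mm²); the cube at (8.5, -2) is absent (z outside [3.5, 18]); Taking the first minus the rest: starting from the r=11 cylinder (363.00 mm²), the 9×25 cube at (7.5, -4) partially overlaps it — only the 29.11 mm² overlap (of its 225.00 mm²) is removed, clipping the outline; the 27.5×27 cube at (0, 7.5) partially overlaps it — only the 17.25 mm² overlap (of its 742.50 mm²) is removed, clipping the outline — area = 316.64 mm². Overall, the cross-section is a single solid region. Net area = 316.64 mm².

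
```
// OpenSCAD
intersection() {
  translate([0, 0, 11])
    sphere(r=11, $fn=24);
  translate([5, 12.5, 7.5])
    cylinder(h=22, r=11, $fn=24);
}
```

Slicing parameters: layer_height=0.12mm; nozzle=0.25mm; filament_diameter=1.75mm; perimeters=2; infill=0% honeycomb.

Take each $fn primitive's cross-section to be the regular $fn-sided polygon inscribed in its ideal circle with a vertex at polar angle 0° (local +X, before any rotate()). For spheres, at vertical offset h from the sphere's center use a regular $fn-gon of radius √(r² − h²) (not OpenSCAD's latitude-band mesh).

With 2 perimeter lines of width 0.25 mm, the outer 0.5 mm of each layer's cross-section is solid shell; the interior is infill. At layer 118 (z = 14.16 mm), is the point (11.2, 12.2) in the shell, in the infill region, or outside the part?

At z = 14.16 mm: the sphere: section is a regular 24-gon, circumradius = √(r²−h²) = √(11²−3.16²) = 10.536; the cylinder at (5, 12.5): section is a regular 24-gon, circumradius r=11; Keeping only the common overlap: the r=11 cylinder at (5, 12.5) partially overlaps the r=11 sphere; clipping to the common part keeps 92.09 mm² — 1 connected region. Overall, the cross-section is a single solid region. The nearest boundary edge runs (5.27, 9.12)→(7.45, 7.45); distance from the point to it = 6.05 mm. The point is not inside any of the regions above, so it lies outside the cross-section (6.05 mm from the nearest boundary).

outside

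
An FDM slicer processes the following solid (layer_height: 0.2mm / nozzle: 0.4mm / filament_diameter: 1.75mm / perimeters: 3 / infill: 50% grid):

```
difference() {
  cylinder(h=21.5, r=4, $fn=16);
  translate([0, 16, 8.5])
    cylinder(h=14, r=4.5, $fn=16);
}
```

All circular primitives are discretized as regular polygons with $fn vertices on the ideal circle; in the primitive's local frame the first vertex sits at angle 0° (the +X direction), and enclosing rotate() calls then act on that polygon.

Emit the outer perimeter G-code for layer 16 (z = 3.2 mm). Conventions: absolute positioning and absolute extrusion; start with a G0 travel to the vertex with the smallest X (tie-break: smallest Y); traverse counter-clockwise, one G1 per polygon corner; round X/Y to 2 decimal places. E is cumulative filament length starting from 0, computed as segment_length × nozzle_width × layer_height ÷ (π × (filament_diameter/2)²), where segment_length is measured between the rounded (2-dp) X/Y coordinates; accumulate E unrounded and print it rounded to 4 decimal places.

G0 X-4.00 Y0.00 Z3.20
G1 X-3.70 Y-1.53 E0.0519
G1 X-2.83 Y-2.83 E0.1039
G1 X-1.53 Y-3.70 E0.1559
G1 X0.00 Y-4.00 E0.2078
G1 X1.53 Y-3.70 E0.2596
G1 X2.83 Y-2.83 E0.3117
G1 X3.70 Y-1.53 E0.3637
G1 X4.00 Y0.00 E0.4155
G1 X3.70 Y1.53 E0.4674
G1 X2.83 Y2.83 E0.5194
G1 X1.53 Y3.70 E0.5714
G1 X0.00 Y4.00 E0.6233
G1 X-1.53 Y3.70 E0.6752
G1 X-2.83 Y2.83 E0.7272
G1 X-3.70 Y1.53 E0.7792
G1 X-4.00 Y0.00 E0.8311

At z = 3.2 mm: the r=4 cylinder gives a regular 16-gon of circumradius 4 (constant along its height); the cylinder at (0, 16) is absent (z outside [8.5, 22.5]); After the difference (first − rest): none of the subtracted shapes is present at this height, so the r=4 cylinder is unchanged — 1 connected region. The outline is a single polygon with 16 vertices. Extrusion per mm of travel: 0.4 × 0.2 / (π × 0.875²) = 0.033260. Accumulating E over each segment gives final E = 0.8311.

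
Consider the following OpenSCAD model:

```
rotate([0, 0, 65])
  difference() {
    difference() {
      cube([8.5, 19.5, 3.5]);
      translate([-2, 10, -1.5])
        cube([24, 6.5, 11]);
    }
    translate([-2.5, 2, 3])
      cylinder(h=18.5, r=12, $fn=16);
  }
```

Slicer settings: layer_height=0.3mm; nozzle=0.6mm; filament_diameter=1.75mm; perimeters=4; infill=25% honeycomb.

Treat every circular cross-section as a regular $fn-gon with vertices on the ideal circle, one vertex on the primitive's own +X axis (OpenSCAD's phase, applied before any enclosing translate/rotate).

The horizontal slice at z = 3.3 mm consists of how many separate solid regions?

2

At z = 3.3 mm: the 8.5×19.5 cube contributes its full rectangle; the cube at (-2, 10) is present — its section is the full 24×6.5 rectangle; Taking the first minus the rest: starting from the 8.5×19.5 cube, the 24×6.5 cube at (-2, 10) partially overlaps it — only the 55.25 mm² overlap (of its 156.00 mm²) is removed, clipping the outline — 2 connected regions; the r=12 cylinder at (-2.5, 2) gives a regular 16-gon of circumradius 12 (constant along its height); Subtracting the remaining from the first: starting from that combined region, the r=12 cylinder at (-2.5, 2) partially overlaps it — only the 81.41 mm² overlap (of its 440.85 mm²) is removed, clipping the outline — 2 connected regions; (rotated 65° about Z; rotation is an isometry so areas/perimeters/island counts are preserved). The result has 2 disconnected regions.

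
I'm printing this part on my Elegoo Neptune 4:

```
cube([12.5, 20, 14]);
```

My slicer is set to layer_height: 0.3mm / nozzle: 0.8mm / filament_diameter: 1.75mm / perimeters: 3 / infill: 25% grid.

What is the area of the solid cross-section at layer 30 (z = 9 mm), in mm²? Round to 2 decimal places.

250.00 mm²

At z = 9 mm: the cube (footprint 12.5×20) is included at this height (area 250.00 mm²). Overall, the cross-section is a single solid region. Net area = 250.00 mm².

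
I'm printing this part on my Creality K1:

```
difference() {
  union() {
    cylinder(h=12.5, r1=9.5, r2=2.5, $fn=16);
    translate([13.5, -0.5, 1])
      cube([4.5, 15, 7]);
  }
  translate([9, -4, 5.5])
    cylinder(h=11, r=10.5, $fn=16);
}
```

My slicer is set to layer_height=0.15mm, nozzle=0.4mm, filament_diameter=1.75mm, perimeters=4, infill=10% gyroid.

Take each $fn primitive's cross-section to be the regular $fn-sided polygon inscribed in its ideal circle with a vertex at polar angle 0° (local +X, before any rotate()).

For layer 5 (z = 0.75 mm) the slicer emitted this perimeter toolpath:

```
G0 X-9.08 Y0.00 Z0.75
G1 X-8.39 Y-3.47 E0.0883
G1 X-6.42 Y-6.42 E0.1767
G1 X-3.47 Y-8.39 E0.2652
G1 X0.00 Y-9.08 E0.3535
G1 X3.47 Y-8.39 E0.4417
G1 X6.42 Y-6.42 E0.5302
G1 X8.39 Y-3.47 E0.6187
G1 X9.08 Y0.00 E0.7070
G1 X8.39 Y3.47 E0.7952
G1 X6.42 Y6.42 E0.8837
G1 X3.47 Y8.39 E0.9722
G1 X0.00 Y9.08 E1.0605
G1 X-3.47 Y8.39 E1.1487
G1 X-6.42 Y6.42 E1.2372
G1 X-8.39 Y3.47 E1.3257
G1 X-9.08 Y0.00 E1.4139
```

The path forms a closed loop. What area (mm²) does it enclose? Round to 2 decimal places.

252.38 mm²

Apply the shoelace formula to the sequence of (X, Y) vertices; enclosed area = 252.38 mm².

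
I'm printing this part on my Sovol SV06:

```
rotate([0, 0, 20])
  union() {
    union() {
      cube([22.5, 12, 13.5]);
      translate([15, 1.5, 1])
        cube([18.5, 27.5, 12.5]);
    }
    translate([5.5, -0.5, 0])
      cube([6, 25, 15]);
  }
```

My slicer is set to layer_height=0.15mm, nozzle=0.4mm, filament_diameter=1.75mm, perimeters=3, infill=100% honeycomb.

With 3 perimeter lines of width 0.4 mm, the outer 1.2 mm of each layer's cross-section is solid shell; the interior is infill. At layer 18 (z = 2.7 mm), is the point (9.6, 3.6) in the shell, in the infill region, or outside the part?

shell

At z = 2.7 mm: the cube is present — its section is the full 22.5×12 rectangle; the 18.5×27.5 cube at (15, 1.5) contributes its full rectangle; Taking the union: the regions partially overlap (shared area 78.75 mm²), so overlapping operands fuse into one piece — 1 connected region; the cube at (5.5, -0.5) is present — its section is the full 6×25 rectangle; Merging all regions: the regions partially overlap (shared area 72.00 mm²), so overlapping operands fuse into one piece — 1 connected region; (whole slice rotated 20° about Z — lengths, areas and connectivity unchanged). Overall, the cross-section is a single solid region. Undo the 20° rotation: the query point maps to (10.252, 0.100) in the un-rotated model frame. The nearest boundary edge runs (11.50, -0.50)→(5.50, -0.50); distance from the point to it = 0.60 mm. The point is inside the cross-section, 0.60 mm from the nearest boundary — within the 1.2 mm shell band (3 × 0.4).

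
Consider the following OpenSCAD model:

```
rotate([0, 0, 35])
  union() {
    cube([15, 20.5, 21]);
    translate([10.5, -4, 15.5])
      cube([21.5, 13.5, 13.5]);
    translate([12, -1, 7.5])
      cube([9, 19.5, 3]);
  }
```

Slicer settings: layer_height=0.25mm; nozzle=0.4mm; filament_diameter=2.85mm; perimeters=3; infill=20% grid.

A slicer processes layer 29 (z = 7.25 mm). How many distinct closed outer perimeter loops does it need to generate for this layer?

1

At z = 7.25 mm: the 15×20.5 cube contributes its full rectangle; the cube at (10.5, -4) is not intersected at this z (z outside [15.5, 29]); the cube at (12, -1) is absent (z outside [7.5, 10.5]); Combining (union): only the 15×20.5 cube is present, so the union is just that shape — 1 connected region; (whole slice rotated 35° about Z — lengths, areas and connectivity unchanged). The result has 1 disconnected region.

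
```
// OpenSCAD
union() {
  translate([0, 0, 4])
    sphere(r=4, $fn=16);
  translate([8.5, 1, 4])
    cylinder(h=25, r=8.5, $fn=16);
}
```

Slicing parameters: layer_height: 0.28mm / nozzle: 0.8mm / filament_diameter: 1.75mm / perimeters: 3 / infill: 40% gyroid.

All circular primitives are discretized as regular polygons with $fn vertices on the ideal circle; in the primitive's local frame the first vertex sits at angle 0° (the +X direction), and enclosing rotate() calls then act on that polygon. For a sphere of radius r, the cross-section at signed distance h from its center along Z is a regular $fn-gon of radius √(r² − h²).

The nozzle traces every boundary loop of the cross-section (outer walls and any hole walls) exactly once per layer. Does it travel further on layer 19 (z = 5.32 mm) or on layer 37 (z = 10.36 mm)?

Layer 19 (z = 5.32): the r=4 sphere contributes a regular 16-gon of circumradius √(4²−1.32²) = 3.776 (perimeter = 2·16·3.776·sin(180°/16) = 23.57 mm); the r=8.5 cylinder at (8.5, 1) gives a regular 16-gon of circumradius 8.5 (constant along its height) (perimeter = 2·16·8.500·sin(180°/16) = 53.06 mm); Combining (union): the regions partially overlap (shared area 18.52 mm²), so the edge portions inside another operand are dropped and the merged outline is re-measured after clipping — boundary = 59.38 mm. So its perimeter = 59.38 mm. Layer 37 (z = 10.36): the sphere is not intersected at this z (|z−center|=6.360 > r=4); the r=8.5 cylinder at (8.5, 1) gives a regular 16-gon of circumradius 8.5 (constant along its height) (perimeter = 2·16·8.500·sin(180°/16) = 53.06 mm); Taking the union: only the r=8.5 cylinder at (8.5, 1) is present, so the union is just that shape — boundary = 53.06 mm. So its perimeter = 53.06 mm. Layer 19 is larger (59.38 vs 53.06 mm).

layer 19 (z = 5.32 mm)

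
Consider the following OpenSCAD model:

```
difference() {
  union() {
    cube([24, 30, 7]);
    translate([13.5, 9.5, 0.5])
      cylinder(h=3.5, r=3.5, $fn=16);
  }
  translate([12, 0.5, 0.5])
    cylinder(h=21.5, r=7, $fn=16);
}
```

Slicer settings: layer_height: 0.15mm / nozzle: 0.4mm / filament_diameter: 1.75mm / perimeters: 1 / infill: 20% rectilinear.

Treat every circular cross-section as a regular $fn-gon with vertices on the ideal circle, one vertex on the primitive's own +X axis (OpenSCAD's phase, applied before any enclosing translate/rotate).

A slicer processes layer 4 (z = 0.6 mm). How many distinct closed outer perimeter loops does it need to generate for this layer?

1

At z = 0.6 mm: the cube is present — its section is the full 24×30 rectangle; the r=3.5 cylinder at (13.5, 9.5) contributes a regular 16-gon of circumradius 3.5; Taking the union: the r=3.5 cylinder at (13.5, 9.5) lies entirely inside the 24×30 cube, so the union is just the 24×30 cube — 1 connected region; the r=7 cylinder at (12, 0.5) contributes a regular 16-gon of circumradius 7; After the difference (first − rest): starting from that combined region, the r=7 cylinder at (12, 0.5) partially overlaps it — only the 81.96 mm² overlap (of its 150.01 mm²) is removed, clipping the outline — 1 connected region. The result has 1 disconnected region.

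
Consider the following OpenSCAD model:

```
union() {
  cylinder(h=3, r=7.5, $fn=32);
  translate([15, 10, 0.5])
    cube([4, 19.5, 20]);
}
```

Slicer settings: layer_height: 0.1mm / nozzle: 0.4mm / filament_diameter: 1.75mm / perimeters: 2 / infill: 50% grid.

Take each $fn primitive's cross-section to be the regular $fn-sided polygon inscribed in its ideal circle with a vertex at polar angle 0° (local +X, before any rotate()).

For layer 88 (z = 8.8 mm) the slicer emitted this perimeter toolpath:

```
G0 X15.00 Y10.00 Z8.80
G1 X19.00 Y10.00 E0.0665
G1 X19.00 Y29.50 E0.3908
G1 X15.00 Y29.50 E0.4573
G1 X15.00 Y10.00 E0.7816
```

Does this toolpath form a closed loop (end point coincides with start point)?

yes

Start point (G0): (15.00, 10.00). End point (last G1): the path returns to the start — closed.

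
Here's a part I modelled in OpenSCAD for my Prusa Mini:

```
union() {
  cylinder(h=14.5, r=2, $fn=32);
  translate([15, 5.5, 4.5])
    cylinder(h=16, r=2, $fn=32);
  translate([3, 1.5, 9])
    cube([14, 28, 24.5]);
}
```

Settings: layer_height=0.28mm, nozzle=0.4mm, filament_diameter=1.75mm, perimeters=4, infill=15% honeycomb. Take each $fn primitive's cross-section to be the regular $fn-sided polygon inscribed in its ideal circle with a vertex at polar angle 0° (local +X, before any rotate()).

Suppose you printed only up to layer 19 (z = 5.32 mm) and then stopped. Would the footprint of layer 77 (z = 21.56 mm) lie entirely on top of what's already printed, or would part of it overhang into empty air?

Compare the two slices. At z = 5.32: the cylinder: section is a regular 32-gon, circumradius r=2 (area = (32/2)·2.000²·sin(360°/32) = 12.49 mm²); the cylinder at (15, 5.5): section is a regular 32-gon, circumradius r=2 (area = (32/2)·2.000²·sin(360°/32) = 12.49 mm²); the cube at (3, 1.5) does not reach this height (z outside [9, 33.5]); Merging all regions: the 2 present regions are separate (no shared area or edge), so areas and boundary lengths simply add and each stays a separate island — area = 24.97 mm². At z = 21.56: the cylinder does not reach this height (z outside [0, 14.5]); the cylinder at (15, 5.5) is absent (z outside [4.5, 20.5]); the 14×28 cube at (3, 1.5) contributes its full rectangle (area 392.00 mm²); Taking the union: only the 14×28 cube at (3, 1.5) is present, so the union is just that shape — area = 392.00 mm². Checking containment: at z = 21.56 the cross-section extends beyond the z = 5.32 cross-section by about 379.51 mm².

part overhangs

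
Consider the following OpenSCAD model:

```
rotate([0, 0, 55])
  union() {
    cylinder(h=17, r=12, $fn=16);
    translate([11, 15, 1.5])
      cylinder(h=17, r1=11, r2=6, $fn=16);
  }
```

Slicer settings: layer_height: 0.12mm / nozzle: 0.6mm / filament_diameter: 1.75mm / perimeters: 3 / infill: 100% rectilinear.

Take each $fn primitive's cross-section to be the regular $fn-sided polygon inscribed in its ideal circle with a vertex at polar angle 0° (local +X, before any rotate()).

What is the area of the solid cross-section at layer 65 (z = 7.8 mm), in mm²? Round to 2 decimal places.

682.68 mm²

At z = 7.8 mm: the cylinder: section is a regular 16-gon, circumradius r=12 (area = (16/2)·12.000²·sin(360°/16) = 440.85 mm²); the cone at (11, 15): at t=0.371 of its height the radius interpolates to r₁+(r₂−r₁)t = 9.147, giving a regular 16-gon of that circumradius (area = (16/2)·9.147²·sin(360°/16) = 256.15 mm²); Merging all regions: the regions partially overlap — summed areas 697.00 mm² minus the doubly-counted overlap 14.32 mm² gives 682.68 mm² — area = 682.68 mm²; (whole slice rotated 55° about Z — lengths, areas and connectivity unchanged). Overall, the cross-section is a single solid region. Net area = 682.68 mm².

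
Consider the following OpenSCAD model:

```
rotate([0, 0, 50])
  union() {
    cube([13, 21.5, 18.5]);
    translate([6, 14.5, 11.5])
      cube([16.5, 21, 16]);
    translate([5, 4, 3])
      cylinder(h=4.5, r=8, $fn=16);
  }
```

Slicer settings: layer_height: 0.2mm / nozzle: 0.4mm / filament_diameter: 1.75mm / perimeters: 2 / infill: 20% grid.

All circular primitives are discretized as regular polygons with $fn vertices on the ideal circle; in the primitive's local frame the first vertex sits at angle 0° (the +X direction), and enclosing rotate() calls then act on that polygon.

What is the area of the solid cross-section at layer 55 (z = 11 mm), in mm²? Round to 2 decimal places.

279.50 mm²

At z = 11 mm: the cube is present — its section is the full 13×21.5 rectangle (area 279.50 mm²); the cube at (6, 14.5) is not intersected at this z (z outside [11.5, 27.5]); the cylinder at (5, 4) is not intersected at this z (z outside [3, 7.5]); Taking the union: only the 13×21.5 cube is present, so the union is just that shape — area = 279.50 mm²; (whole slice rotated 50° about Z — lengths, areas and connectivity unchanged). Overall, the cross-section is a single solid region. Net area = 279.50 mm².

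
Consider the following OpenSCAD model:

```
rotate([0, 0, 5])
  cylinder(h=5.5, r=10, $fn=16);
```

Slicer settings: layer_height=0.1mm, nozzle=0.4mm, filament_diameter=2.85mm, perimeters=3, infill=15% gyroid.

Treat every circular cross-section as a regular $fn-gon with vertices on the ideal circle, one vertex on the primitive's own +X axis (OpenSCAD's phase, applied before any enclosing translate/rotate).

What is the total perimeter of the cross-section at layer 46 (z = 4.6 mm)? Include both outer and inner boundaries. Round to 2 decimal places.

62.43 mm

At z = 4.6 mm: the cylinder: section is a regular 16-gon, circumradius r=10 (perimeter = 2·16·10.000·sin(180°/16) = 62.43 mm); (whole slice rotated 5° about Z — lengths, areas and connectivity unchanged). Overall, the cross-section is a single solid region. Total boundary length (outer) = 62.43 mm.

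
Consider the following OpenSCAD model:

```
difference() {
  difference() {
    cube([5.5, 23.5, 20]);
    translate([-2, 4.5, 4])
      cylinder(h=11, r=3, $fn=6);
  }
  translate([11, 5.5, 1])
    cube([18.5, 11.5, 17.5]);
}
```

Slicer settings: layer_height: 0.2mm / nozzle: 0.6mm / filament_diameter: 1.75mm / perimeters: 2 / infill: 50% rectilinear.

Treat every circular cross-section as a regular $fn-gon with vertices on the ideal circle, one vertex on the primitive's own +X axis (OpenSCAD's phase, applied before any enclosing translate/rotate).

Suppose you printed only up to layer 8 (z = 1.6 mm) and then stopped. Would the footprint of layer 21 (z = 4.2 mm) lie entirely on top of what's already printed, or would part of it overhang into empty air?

entirely on top

Compare the two slices. At z = 1.6: the 5.5×23.5 cube contributes its full rectangle (area 129.25 mm²); the cylinder at (-2, 4.5) is not intersected at this z (z outside [4, 15]); After the difference (first − rest): none of the subtracted shapes is present at this height, so the 5.5×23.5 cube is unchanged — area = 129.25 mm²; the cube at (11, 5.5) (footprint 18.5×11.5) is included at this height (area 212.75 mm²); Subtracting the remaining from the first: starting from that combined region (129.25 mm²), the 18.5×11.5 cube at (11, 5.5) misses the remaining region (no effect) — area = 129.25 mm². At z = 4.2: the cube (footprint 5.5×23.5) is included at this height (area 129.25 mm²); the r=3 cylinder at (-2, 4.5) gives a regular 6-gon of circumradius 3 (constant along its height) (area = (6/2)·3.000²·sin(360°/6) = 23.38 mm²); Subtracting the remaining from the first: starting from the 5.5×23.5 cube (129.25 mm²), the r=3 cylinder at (-2, 4.5) partially overlaps it — only the 1.73 mm² overlap (of its 23.38 mm²) is removed, clipping the outline — area = 127.52 mm²; the 18.5×11.5 cube at (11, 5.5) contributes its full rectangle (area 212.75 mm²); Taking the first minus the rest: starting from that combined region (127.52 mm²), the 18.5×11.5 cube at (11, 5.5) misses the remaining region (no effect) — area = 127.52 mm². Checking containment: the cross-section at z = 4.2 is a subset of the cross-section at z = 1.6.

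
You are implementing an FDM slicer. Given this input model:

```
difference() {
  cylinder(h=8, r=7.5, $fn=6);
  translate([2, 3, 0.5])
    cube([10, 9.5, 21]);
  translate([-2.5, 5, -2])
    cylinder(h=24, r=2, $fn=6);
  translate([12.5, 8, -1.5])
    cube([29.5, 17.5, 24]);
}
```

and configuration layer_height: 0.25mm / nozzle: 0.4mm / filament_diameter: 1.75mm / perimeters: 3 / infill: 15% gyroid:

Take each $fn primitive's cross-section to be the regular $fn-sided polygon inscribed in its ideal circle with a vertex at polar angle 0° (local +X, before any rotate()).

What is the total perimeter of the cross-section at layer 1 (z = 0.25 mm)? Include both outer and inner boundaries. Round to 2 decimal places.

52.18 mm

At z = 0.25 mm: the cylinder: section is a regular 6-gon, circumradius r=7.5 (perimeter = 2·6·7.500·sin(180°/6) = 45.00 mm); the cube at (2, 3) is absent (z outside [0.5, 21.5]); the r=2 cylinder at (-2.5, 5) gives a regular 6-gon of circumradius 2 (constant along its height) (perimeter = 2·6·2.000·sin(180°/6) = 12.00 mm); the cube at (12.5, 8) (footprint 29.5×17.5) is included at this height (perimeter 94.00 mm); After the difference (first − rest): starting from the r=7.5 cylinder, the r=2 cylinder at (-2.5, 5) partially overlaps it — only the 9.89 mm² overlap (of its 10.39 mm²) is removed, clipping the outline; the 29.5×17.5 cube at (12.5, 8) misses the remaining region (no effect) — boundary = 52.18 mm. Overall, the cross-section is a single solid region. Total boundary length (outer) = 52.18 mm.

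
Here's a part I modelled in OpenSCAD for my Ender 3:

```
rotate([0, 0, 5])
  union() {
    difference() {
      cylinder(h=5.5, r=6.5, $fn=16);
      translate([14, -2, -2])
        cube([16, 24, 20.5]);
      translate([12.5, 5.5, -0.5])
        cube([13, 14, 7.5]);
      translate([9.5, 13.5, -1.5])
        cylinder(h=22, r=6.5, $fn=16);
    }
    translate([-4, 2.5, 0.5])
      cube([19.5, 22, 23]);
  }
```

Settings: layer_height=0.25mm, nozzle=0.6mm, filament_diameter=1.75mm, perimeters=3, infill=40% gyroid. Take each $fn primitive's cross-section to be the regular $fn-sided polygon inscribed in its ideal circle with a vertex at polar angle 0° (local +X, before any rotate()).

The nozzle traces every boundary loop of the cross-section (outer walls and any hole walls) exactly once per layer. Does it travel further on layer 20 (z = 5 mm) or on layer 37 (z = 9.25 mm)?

Layer 20 (z = 5): the r=6.5 cylinder contributes a regular 16-gon of circumradius 6.5 (perimeter = 2·16·6.500·sin(180°/16) = 40.58 mm); the 16×24 cube at (14, -2) contributes its full rectangle (perimeter 80.00 mm); the cube at (12.5, 5.5) (footprint 13×14) is included at this height (perimeter 54.00 mm); the r=6.5 cylinder at (9.5, 13.5) contributes a regular 16-gon of circumradius 6.5 (perimeter = 2·16·6.500·sin(180°/16) = 40.58 mm); Subtracting the remaining from the first: starting from the r=6.5 cylinder, the 16×24 cube at (14, -2) misses the remaining region (no effect); the 13×14 cube at (12.5, 5.5) misses the remaining region (no effect); the r=6.5 cylinder at (9.5, 13.5) misses the remaining region (no effect) — boundary = 40.58 mm; the cube at (-4, 2.5) is present — its section is the full 19.5×22 rectangle (perimeter 83.00 mm); Taking the union: the regions partially overlap (shared area 30.58 mm²), so the edge portions inside another operand are dropped and the merged outline is re-measured after clipping — boundary = 99.14 mm; (rotated 5° about Z; rotation is an isometry so areas/perimeters/island counts are preserved). So its perimeter = 99.14 mm. Layer 37 (z = 9.25): the cylinder is absent (z outside [0, 5.5]); the 16×24 cube at (14, -2) contributes its full rectangle (perimeter 80.00 mm); the cube at (12.5, 5.5) is not intersected at this z (z outside [-0.5, 7]); the r=6.5 cylinder at (9.5, 13.5) contributes a regular 16-gon of circumradius 6.5 (perimeter = 2·16·6.500·sin(180°/16) = 40.58 mm); Taking the first minus the rest: the first operand is absent here, so nothing remains; the cube at (-4, 2.5) is present — its section is the full 19.5×22 rectangle (perimeter 83.00 mm); Taking the union: only the 19.5×22 cube at (-4, 2.5) is present, so the union is just that shape — boundary = 83.00 mm; (whole slice rotated 5° about Z — lengths, areas and connectivity unchanged). So its perimeter = 83.00 mm. Layer 20 is larger (99.14 vs 83.00 mm).

layer 20 (z = 5 mm)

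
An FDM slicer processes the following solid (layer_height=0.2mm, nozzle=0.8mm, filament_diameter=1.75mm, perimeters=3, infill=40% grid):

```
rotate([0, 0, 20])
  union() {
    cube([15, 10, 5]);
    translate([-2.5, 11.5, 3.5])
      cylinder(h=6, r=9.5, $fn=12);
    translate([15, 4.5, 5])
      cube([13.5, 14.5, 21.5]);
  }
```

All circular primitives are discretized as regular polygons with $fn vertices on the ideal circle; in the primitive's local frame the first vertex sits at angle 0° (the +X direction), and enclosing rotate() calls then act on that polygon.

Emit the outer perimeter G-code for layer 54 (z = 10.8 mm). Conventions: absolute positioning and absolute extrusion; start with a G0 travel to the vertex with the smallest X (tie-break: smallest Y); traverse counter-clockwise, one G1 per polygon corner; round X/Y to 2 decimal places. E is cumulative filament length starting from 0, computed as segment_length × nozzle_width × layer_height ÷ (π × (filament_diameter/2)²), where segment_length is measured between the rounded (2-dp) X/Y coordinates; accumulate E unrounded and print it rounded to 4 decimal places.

G0 X7.60 Y22.98 Z10.80
G1 X12.56 Y9.36 E0.9642
G1 X25.24 Y13.98 E1.8619
G1 X20.28 Y27.60 E2.8261
G1 X7.60 Y22.98 E3.7239

At z = 10.8 mm: the cube does not reach this height (z outside [0, 5]); the cylinder at (-2.5, 11.5) does not reach this height (z outside [3.5, 9.5]); the 13.5×14.5 cube at (15, 4.5) contributes its full rectangle; Merging all regions: only the 13.5×14.5 cube at (15, 4.5) is present, so the union is just that shape — 1 connected region; (whole slice rotated 20° about Z — lengths, areas and connectivity unchanged). The outline is a single polygon with 4 vertices. Extrusion per mm of travel: 0.8 × 0.2 / (π × 0.875²) = 0.066520. Accumulating E over each segment gives final E = 3.7239.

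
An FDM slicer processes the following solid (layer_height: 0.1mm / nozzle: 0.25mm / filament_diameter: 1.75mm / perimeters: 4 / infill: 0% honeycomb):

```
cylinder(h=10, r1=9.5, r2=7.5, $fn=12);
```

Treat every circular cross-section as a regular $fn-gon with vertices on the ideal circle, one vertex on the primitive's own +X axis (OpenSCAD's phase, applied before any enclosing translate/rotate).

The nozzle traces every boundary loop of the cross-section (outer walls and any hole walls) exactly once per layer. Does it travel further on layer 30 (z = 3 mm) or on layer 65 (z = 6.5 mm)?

Layer 30 (z = 3): the cone contributes a regular 12-gon of circumradius 8.900 (interpolated between r1=9.5 and r2=7.5 at t=0.300) (perimeter = 2·12·8.900·sin(180°/12) = 55.28 mm). So its perimeter = 55.28 mm. Layer 65 (z = 6.5): the cone contributes a regular 12-gon of circumradius 8.200 (interpolated between r1=9.5 and r2=7.5 at t=0.650) (perimeter = 2·12·8.200·sin(180°/12) = 50.94 mm). So its perimeter = 50.94 mm. Layer 30 is larger (55.28 vs 50.94 mm).

layer 30 (z = 3 mm)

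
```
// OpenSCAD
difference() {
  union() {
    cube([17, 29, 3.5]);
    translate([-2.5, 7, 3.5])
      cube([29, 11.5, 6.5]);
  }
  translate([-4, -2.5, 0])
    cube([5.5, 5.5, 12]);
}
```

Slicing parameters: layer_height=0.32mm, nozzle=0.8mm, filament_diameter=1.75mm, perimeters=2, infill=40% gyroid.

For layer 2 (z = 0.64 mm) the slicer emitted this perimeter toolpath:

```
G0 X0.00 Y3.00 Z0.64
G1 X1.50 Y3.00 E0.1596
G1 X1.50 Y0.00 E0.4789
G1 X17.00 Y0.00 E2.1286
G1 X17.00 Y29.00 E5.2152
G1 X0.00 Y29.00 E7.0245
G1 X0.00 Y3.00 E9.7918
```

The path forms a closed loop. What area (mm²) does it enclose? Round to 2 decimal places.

488.50 mm²

Apply the shoelace formula to the sequence of (X, Y) vertices; enclosed area = 488.50 mm².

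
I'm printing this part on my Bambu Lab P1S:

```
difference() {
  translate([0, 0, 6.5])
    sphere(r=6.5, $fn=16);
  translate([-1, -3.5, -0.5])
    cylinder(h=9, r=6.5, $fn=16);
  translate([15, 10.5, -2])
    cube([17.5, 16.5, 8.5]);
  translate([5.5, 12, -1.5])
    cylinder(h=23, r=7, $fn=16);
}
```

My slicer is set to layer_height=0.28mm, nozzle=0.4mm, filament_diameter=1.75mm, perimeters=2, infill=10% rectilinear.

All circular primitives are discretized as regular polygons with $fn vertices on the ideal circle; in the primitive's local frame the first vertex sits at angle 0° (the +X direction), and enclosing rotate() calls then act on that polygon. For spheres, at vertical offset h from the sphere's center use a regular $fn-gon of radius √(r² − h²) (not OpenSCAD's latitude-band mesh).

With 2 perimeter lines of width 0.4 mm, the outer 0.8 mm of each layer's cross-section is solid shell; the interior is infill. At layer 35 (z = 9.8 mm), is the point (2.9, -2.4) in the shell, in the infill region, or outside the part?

At z = 9.8 mm: the r=6.5 sphere contributes a regular 16-gon of circumradius √(6.5²−3.3²) = 5.600; the cylinder at (-1, -3.5) does not reach this height (z outside [-0.5, 8.5]); the cube at (15, 10.5) does not reach this height (z outside [-2, 6.5]); the r=7 cylinder at (5.5, 12) contributes a regular 16-gon of circumradius 7; After the difference (first − rest): starting from the r=6.5 sphere, the r=7 cylinder at (5.5, 12) misses the remaining region (no effect) — 1 connected region. Overall, the cross-section is a single solid region. The nearest boundary edge runs (5.17, -2.14)→(3.96, -3.96); distance from the point to it = 1.75 mm. The point is inside the cross-section and 1.75 mm from the nearest boundary — more than the 0.8 mm shell width (2 × 0.4), so it's in the infill interior.

infill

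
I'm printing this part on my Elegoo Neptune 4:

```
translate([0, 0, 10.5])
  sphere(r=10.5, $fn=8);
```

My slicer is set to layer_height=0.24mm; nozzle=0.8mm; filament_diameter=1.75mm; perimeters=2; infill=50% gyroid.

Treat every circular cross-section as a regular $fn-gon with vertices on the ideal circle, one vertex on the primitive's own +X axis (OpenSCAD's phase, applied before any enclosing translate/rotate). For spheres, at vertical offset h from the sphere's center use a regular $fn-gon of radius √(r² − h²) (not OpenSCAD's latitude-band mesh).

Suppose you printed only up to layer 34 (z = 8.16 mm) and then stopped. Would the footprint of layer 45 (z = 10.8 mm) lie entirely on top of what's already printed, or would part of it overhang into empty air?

part overhangs

Compare the two slices. At z = 8.16: the r=10.5 sphere contributes a regular 8-gon of circumradius √(10.5²−2.34²) = 10.236 (area = (8/2)·10.236²·sin(360°/8) = 296.35 mm²). At z = 10.8: the sphere: section is a regular 8-gon, circumradius = √(r²−h²) = √(10.5²−0.3²) = 10.496 (area = (8/2)·10.496²·sin(360°/8) = 311.58 mm²). Checking containment: at z = 10.8 the cross-section extends beyond the z = 8.16 cross-section by about 15.23 mm².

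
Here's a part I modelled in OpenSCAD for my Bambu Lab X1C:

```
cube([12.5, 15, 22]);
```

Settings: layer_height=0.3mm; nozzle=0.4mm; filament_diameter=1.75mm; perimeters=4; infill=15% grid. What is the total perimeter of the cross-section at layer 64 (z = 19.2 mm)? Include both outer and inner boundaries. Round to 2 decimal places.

55.00 mm

At z = 19.2 mm: the cube is present — its section is the full 12.5×15 rectangle (perimeter 55.00 mm). Overall, the cross-section is a single solid region. Total boundary length (outer) = 55.00 mm.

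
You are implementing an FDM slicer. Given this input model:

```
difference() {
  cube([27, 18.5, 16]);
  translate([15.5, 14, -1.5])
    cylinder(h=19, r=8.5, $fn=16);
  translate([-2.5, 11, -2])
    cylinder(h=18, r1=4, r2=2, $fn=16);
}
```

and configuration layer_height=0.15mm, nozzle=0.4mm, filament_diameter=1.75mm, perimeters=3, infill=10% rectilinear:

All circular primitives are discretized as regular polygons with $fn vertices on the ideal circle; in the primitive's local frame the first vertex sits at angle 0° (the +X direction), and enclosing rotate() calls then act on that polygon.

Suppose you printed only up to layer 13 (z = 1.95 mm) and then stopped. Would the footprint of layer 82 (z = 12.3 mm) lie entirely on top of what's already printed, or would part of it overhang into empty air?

part overhangs

Compare the two slices. At z = 1.95: the 27×18.5 cube contributes its full rectangle (area 499.50 mm²); the cylinder at (15.5, 14): section is a regular 16-gon, circumradius r=8.5 (area = (16/2)·8.500²·sin(360°/16) = 221.19 mm²); the cone at (-2.5, 11): at t=0.219 of its height the radius interpolates to r₁+(r₂−r₁)t = 3.561, giving a regular 16-gon of that circumradius (area = (16/2)·3.561²·sin(360°/16) = 38.82 mm²); Taking the first minus the rest: starting from the 27×18.5 cube (499.50 mm²), the r=8.5 cylinder at (15.5, 14) partially overlaps it — only the 182.34 mm² overlap (of its 221.19 mm²) is removed, clipping the outline; the cone at (-2.5, 11) partially overlaps it — only the 3.46 mm² overlap (of its 38.82 mm²) is removed, clipping the outline — area = 313.71 mm². At z = 12.3: the cube (footprint 27×18.5) is included at this height (area 499.50 mm²); the cylinder at (15.5, 14): section is a regular 16-gon, circumradius r=8.5 (area = (16/2)·8.500²·sin(360°/16) = 221.19 mm²); the cone at (-2.5, 11) (r1=4→r2=2) has section circumradius 2.411 here — a regular 16-gon (area = (16/2)·2.411²·sin(360°/16) = 17.80 mm²); Taking the first minus the rest: starting from the 27×18.5 cube (499.50 mm²), the r=8.5 cylinder at (15.5, 14) partially overlaps it — only the 182.34 mm² overlap (of its 221.19 mm²) is removed, clipping the outline; the cone at (-2.5, 11) misses the remaining region (no effect) — area = 317.16 mm². Checking containment: at z = 12.3 the cross-section extends beyond the z = 1.95 cross-section by about 3.46 mm².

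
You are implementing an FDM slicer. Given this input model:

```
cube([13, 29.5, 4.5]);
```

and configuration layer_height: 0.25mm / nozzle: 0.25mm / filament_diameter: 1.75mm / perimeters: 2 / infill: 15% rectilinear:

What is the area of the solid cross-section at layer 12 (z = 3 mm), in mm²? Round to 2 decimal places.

At z = 3 mm: the cube is present — its section is the full 13×29.5 rectangle (area 383.50 mm²). Overall, the cross-section is a single solid region. Net area = 383.50 mm².

383.50 mm²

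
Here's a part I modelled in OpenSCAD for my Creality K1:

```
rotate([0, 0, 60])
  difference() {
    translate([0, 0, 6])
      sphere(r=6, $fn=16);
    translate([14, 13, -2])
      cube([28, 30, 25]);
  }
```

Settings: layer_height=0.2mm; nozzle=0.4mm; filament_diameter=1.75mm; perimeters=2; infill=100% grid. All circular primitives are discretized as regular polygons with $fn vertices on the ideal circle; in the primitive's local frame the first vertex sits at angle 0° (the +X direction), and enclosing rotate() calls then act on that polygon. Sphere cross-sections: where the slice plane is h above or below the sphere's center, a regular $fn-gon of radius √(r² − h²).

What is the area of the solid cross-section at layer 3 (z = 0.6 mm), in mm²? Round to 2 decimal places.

At z = 0.6 mm: the r=6 sphere contributes a regular 16-gon of circumradius √(6²−5.4²) = 2.615 (area = (16/2)·2.615²·sin(360°/16) = 20.94 mm²); the cube at (14, 13) is present — its section is the full 28×30 rectangle (area 840.00 mm²); Subtracting the remaining from the first: starting from the r=6 sphere (20.94 mm²), the 28×30 cube at (14, 13) misses the remaining region (no effect) — area = 20.94 mm²; (rotated 60° about Z; rotation is an isometry so areas/perimeters/island counts are preserved). Overall, the cross-section is a single solid region. Net area = 20.94 mm².

20.94 mm²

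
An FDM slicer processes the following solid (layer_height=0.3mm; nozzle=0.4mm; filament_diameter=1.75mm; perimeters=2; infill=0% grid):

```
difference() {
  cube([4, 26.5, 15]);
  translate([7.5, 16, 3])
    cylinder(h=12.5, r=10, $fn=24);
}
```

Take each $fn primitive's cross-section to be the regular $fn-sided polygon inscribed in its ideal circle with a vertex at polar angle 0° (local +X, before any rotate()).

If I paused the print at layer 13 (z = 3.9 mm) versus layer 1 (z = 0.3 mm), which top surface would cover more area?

layer 1 (z = 0.3 mm)

Layer 13 (z = 3.9): the 4×26.5 cube contributes its full rectangle (area 106.00 mm²); the r=10 cylinder at (7.5, 16) contributes a regular 24-gon of circumradius 10 (area = (24/2)·10.000²·sin(360°/24) = 310.58 mm²); After the difference (first − rest): starting from the 4×26.5 cube (106.00 mm²), the r=10 cylinder at (7.5, 16) partially overlaps it — only the 65.32 mm² overlap (of its 310.58 mm²) is removed, clipping the outline — area = 40.68 mm². So its area = 40.68 mm². Layer 1 (z = 0.3): the cube is present — its section is the full 4×26.5 rectangle (area 106.00 mm²); the cylinder at (7.5, 16) is not intersected at this z (z outside [3, 15.5]); Taking the first minus the rest: none of the subtracted shapes is present at this height, so the 4×26.5 cube is unchanged — area = 106.00 mm². So its area = 106.00 mm². Layer 1 is larger (106.00 vs 40.68 mm²).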